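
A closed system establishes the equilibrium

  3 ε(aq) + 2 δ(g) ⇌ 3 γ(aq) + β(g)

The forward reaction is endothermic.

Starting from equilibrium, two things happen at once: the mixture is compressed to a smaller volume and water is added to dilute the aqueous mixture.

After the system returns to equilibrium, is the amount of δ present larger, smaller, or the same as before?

Gas moles: reactants 2, products 1 (Δn_gas = -1). Compression shifts the system toward the side with fewer moles of gas — to the right.
Dilution scales every aqueous concentration by the same factor. Δn_aq = 3 − 3 = 0, so Q is unchanged — no shift.
The net shift is to the right. δ is a reactant, so its amount decreases.

decreases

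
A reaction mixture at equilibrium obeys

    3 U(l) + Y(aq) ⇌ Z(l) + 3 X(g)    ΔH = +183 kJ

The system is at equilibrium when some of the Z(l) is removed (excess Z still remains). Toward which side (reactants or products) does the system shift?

Z is a pure liquid; its activity is 1 regardless of amount, so Q is unaffected — no shift from this change.

no shift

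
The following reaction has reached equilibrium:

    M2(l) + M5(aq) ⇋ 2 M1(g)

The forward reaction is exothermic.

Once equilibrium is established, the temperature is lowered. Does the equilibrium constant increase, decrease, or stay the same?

K depends on temperature via the van 't Hoff relation. The forward reaction is exothermic, so lowering T increases K.

increases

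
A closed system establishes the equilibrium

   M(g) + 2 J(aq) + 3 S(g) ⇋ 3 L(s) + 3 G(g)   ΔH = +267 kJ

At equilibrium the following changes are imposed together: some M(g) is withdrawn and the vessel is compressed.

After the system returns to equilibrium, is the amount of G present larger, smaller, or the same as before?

Removing M (g), a reactant, drives the reaction to the left.
Gas moles: reactants 4, products 3 (Δn_gas = -1). Compression shifts the system toward the side with fewer moles of gas — to the right.
The two effects oppose each other, so the net shift — and hence the change in G — cannot be determined from the given information.

cannot be determined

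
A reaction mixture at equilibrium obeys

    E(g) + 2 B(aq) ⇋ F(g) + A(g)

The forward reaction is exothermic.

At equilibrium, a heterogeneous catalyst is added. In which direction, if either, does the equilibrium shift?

no shift

A catalyst speeds both forward and reverse rates equally; it changes neither Q nor K — no shift from this change.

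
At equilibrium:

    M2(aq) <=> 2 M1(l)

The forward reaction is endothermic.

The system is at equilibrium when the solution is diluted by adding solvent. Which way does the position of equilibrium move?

Dilution lowers every aqueous concentration by the same factor. Δn_aq = 0 − 1 = -1, so the system shifts toward the side with more dissolved moles — to the left.

left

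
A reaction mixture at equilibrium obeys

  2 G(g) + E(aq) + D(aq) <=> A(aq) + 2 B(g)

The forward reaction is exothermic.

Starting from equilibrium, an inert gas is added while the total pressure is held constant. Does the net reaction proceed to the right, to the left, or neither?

no shift

Adding inert gas at constant total pressure expands the volume, scaling every reacting partial pressure by the same factor. Δn_gas = 2 − 2 = 0, so Q is unchanged — no shift.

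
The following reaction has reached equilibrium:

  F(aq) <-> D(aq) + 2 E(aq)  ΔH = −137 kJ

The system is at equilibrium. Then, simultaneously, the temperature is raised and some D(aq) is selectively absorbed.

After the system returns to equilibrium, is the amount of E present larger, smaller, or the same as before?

The forward reaction is exothermic. Raising T favours the endothermic direction — shift to the left.
Removing D (aq), a product, drives the reaction to the right.
The two effects oppose each other, so the net shift — and hence the change in E — cannot be determined from the given information.

cannot be determined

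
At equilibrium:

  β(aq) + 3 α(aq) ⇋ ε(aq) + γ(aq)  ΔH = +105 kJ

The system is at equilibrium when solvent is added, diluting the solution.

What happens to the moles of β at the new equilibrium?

increases

Dilution lowers every aqueous concentration by the same factor. Δn_aq = 2 − 4 = -2, so the system shifts toward the side with more dissolved moles — to the left.
The net shift is to the left. β is a reactant, so its amount increases.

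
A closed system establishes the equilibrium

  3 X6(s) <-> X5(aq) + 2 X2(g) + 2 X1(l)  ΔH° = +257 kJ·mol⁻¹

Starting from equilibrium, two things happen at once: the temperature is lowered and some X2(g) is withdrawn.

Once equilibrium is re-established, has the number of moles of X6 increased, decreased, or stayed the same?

The forward reaction is endothermic. Lowering T favours the exothermic direction — shift to the left.
Removing X2 (g), a product, drives the reaction to the right.
The two effects oppose each other, so the net shift — and hence the change in X6 — cannot be determined from the given information.

cannot be determined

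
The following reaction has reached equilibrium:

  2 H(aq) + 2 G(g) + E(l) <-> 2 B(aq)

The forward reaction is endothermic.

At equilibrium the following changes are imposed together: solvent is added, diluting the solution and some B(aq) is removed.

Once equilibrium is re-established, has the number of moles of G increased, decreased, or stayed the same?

decreases

Dilution scales every aqueous concentration by the same factor. Δn_aq = 2 − 2 = 0, so Q is unchanged — no shift.
Removing B (aq), a product, drives the reaction to the right.
The net shift is to the right. G is a reactant, so its amount decreases.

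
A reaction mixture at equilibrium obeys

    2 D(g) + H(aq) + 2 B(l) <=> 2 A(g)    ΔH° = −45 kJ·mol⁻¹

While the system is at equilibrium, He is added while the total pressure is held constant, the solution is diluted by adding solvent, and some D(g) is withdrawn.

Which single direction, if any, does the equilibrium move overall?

left

Adding inert gas at constant total pressure expands the volume, scaling every reacting partial pressure by the same factor. Δn_gas = 2 − 2 = 0, so Q is unchanged — no shift.
Dilution lowers every aqueous concentration by the same factor. Δn_aq = 0 − 1 = -1, so the system shifts toward the side with more dissolved moles — to the left.
Removing D (g), a reactant, drives the reaction to the left.
Only the nonzero effect(s) matter; the net shift is to the left.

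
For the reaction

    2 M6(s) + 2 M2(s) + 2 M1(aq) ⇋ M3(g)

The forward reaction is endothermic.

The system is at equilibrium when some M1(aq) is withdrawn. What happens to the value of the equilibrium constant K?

unchanged

The equilibrium constant depends only on temperature. This perturbation may move the position of equilibrium, but since T is unchanged, K itself is unchanged.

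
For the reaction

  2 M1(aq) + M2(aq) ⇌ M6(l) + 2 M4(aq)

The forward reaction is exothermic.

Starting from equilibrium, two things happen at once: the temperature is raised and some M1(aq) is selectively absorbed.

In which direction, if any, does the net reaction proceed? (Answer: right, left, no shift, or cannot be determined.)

left

The forward reaction is exothermic. Raising T favours the endothermic direction — shift to the left.
Removing M1 (aq), a reactant, drives the reaction to the left.
All effects act in the same direction — net shift to the left.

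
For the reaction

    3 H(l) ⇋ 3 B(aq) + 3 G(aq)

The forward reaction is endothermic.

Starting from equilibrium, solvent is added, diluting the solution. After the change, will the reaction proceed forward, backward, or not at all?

Dilution lowers every aqueous concentration by the same factor. Δn_aq = 6 − 0 = +6, so the system shifts toward the side with more dissolved moles — to the right.

right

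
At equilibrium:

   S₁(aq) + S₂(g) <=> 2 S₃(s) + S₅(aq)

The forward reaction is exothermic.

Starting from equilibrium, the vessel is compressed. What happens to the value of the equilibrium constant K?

unchanged

The equilibrium constant depends only on temperature. This perturbation may move the position of equilibrium, but since T is unchanged, K itself is unchanged.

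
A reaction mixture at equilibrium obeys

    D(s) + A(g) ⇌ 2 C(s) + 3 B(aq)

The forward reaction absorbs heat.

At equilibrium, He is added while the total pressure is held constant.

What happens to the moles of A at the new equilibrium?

Adding inert gas at constant total pressure expands the volume and lowers every reacting partial pressure. With Δn_gas = 0 − 1 = -1, Q moves away from K toward the side with fewer gas moles, so the system shifts toward the side with more gas moles — to the left.
The net shift is to the left. A is a reactant, so its amount increases.

increases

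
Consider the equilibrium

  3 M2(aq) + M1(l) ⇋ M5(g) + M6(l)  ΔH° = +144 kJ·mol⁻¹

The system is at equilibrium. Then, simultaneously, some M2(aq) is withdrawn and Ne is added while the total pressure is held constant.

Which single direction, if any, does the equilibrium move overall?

Removing M2 (aq), a reactant, drives the reaction to the left.
Adding inert gas at constant total pressure expands the volume and lowers every reacting partial pressure. With Δn_gas = 1 − 0 = +1, Q moves away from K toward the side with fewer gas moles, so the system shifts toward the side with more gas moles — to the right.
The individual effects push in opposite directions; without quantitative information the net direction cannot be determined.

cannot be determined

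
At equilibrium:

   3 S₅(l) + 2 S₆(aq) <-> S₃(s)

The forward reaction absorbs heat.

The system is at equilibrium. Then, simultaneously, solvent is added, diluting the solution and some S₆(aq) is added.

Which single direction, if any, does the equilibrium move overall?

Dilution lowers every aqueous concentration by the same factor. Δn_aq = 0 − 2 = -2, so the system shifts toward the side with more dissolved moles — to the left.
Adding S₆ (aq), a reactant, drives the reaction to the right.
The individual effects push in opposite directions; without quantitative information the net direction cannot be determined.

cannot be determined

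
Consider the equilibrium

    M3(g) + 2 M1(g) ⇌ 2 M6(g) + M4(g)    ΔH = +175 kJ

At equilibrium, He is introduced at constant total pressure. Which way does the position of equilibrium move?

no shift

Adding inert gas at constant total pressure expands the volume, scaling every reacting partial pressure by the same factor. Δn_gas = 3 − 3 = 0, so Q is unchanged — no shift.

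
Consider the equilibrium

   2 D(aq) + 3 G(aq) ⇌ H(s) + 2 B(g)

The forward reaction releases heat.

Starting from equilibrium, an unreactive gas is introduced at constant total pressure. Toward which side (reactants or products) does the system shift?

Adding inert gas at constant total pressure expands the volume and lowers every reacting partial pressure. With Δn_gas = 2 − 0 = +2, Q moves away from K toward the side with fewer gas moles, so the system shifts toward the side with more gas moles — to the right.

right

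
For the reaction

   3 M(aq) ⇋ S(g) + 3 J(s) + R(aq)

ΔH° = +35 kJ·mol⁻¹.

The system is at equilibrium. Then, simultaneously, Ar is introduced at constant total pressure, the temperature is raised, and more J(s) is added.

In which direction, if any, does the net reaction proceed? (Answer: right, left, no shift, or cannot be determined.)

right

Adding inert gas at constant total pressure expands the volume and lowers every reacting partial pressure. With Δn_gas = 1 − 0 = +1, Q moves away from K toward the side with fewer gas moles, so the system shifts toward the side with more gas moles — to the right.
The forward reaction is endothermic. Raising T favours the endothermic direction — shift to the right.
J is a pure solid; its activity is 1 regardless of amount, so Q is unaffected — no shift from this change.
Only the nonzero effect(s) matter; the net shift is to the right.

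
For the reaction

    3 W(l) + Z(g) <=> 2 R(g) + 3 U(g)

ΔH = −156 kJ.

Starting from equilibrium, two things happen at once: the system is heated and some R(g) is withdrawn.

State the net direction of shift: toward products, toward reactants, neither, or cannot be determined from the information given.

The forward reaction is exothermic. Raising T favours the endothermic direction — shift to the left.
Removing R (g), a product, drives the reaction to the right.
The individual effects push in opposite directions; without quantitative information the net direction cannot be determined.

cannot be determined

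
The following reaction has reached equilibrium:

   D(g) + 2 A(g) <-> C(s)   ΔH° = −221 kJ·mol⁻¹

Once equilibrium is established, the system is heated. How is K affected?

decreases

K depends on temperature via the van 't Hoff relation. The forward reaction is exothermic, so raising T decreases K.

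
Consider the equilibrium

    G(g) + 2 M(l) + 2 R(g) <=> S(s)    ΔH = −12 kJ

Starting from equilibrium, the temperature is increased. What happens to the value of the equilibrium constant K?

decreases

K depends on temperature via the van 't Hoff relation. The forward reaction is exothermic, so raising T decreases K.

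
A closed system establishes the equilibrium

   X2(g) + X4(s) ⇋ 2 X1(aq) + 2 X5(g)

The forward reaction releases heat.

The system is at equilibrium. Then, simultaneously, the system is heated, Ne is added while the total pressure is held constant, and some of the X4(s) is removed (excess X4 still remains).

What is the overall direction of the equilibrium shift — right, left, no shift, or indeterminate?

The forward reaction is exothermic. Raising T favours the endothermic direction — shift to the left.
Adding inert gas at constant total pressure expands the volume and lowers every reacting partial pressure. With Δn_gas = 2 − 1 = +1, Q moves away from K toward the side with fewer gas moles, so the system shifts toward the side with more gas moles — to the right.
X4 is a pure solid; its activity is 1 regardless of amount, so Q is unaffected — no shift from this change.
The individual effects push in opposite directions; without quantitative information the net direction cannot be determined.

cannot be determined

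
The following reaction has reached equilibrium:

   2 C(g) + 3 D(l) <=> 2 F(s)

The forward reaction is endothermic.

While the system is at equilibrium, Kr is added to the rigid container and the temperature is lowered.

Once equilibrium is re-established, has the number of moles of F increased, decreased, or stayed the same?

decreases

At constant volume, adding an inert gas leaves every reacting species' partial pressure unchanged, so Q is unchanged — no shift from this change.
The forward reaction is endothermic. Lowering T favours the exothermic direction — shift to the left.
The net shift is to the left. F is a product, so its amount decreases.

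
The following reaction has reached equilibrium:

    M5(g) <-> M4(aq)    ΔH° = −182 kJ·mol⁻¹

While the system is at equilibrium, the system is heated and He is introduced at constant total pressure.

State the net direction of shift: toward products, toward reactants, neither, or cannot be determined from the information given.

The forward reaction is exothermic. Raising T favours the endothermic direction — shift to the left.
Adding inert gas at constant total pressure expands the volume and lowers every reacting partial pressure. With Δn_gas = 0 − 1 = -1, Q moves away from K toward the side with fewer gas moles, so the system shifts toward the side with more gas moles — to the left.
All effects act in the same direction — net shift to the left.

left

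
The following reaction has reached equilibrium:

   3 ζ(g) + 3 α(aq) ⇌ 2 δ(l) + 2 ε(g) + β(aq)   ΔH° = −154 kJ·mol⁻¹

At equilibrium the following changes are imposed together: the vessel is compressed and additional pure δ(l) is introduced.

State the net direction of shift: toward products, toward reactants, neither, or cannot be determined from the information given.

right

Gas moles: reactants 3, products 2 (Δn_gas = -1). Compression shifts the system toward the side with fewer moles of gas — to the right.
δ is a pure liquid; its activity is 1 regardless of amount, so Q is unaffected — no shift from this change.
Only the nonzero effect(s) matter; the net shift is to the right.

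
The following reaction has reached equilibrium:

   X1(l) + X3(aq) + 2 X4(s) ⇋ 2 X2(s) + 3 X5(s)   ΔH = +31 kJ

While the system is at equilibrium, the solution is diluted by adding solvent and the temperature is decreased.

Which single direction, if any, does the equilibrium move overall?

Dilution lowers every aqueous concentration by the same factor. Δn_aq = 0 − 1 = -1, so the system shifts toward the side with more dissolved moles — to the left.
The forward reaction is endothermic. Lowering T favours the exothermic direction — shift to the left.
All effects act in the same direction — net shift to the left.

left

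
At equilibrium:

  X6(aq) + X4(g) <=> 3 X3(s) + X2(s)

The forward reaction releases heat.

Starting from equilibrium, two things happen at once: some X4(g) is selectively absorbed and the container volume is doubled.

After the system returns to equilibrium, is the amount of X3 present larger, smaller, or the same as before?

Removing X4 (g), a reactant, drives the reaction to the left.
Gas moles: reactants 1, products 0 (Δn_gas = -1). Expansion shifts the system toward the side with more moles of gas — to the left.
The net shift is to the left. X3 is a product, so its amount decreases.

decreases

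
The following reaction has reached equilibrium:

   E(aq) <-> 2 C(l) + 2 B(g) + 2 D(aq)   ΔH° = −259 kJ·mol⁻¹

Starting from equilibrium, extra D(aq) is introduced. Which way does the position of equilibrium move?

Adding D (aq), a product, drives the reaction to the left.

left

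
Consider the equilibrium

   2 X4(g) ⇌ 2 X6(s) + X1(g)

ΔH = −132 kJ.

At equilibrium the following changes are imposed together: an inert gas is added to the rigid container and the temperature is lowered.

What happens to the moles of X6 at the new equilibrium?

At constant volume, adding an inert gas leaves every reacting species' partial pressure unchanged, so Q is unchanged — no shift from this change.
The forward reaction is exothermic. Lowering T favours the exothermic direction — shift to the right.
The net shift is to the right. X6 is a product, so its amount increases.

increases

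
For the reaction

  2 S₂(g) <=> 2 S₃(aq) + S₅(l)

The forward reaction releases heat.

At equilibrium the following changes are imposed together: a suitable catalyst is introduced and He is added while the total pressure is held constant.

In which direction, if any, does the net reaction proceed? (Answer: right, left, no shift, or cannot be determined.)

left

A catalyst speeds both forward and reverse rates equally; it changes neither Q nor K — no shift from this change.
Adding inert gas at constant total pressure expands the volume and lowers every reacting partial pressure. With Δn_gas = 0 − 2 = -2, Q moves away from K toward the side with fewer gas moles, so the system shifts toward the side with more gas moles — to the left.
Only the nonzero effect(s) matter; the net shift is to the left.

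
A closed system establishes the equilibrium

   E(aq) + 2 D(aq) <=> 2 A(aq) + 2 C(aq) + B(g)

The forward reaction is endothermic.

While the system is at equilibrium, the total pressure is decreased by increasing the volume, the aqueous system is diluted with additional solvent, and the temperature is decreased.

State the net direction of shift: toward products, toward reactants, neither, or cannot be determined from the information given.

cannot be determined

Gas moles: reactants 0, products 1 (Δn_gas = +1). Expansion shifts the system toward the side with more moles of gas — to the right.
Dilution lowers every aqueous concentration by the same factor. Δn_aq = 4 − 3 = +1, so the system shifts toward the side with more dissolved moles — to the right.
The forward reaction is endothermic. Lowering T favours the exothermic direction — shift to the left.
The individual effects push in opposite directions; without quantitative information the net direction cannot be determined.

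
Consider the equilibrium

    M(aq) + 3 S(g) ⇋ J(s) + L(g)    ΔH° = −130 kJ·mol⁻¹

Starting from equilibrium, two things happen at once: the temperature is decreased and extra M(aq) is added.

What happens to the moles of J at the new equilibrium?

The forward reaction is exothermic. Lowering T favours the exothermic direction — shift to the right.
Adding M (aq), a reactant, drives the reaction to the right.
The net shift is to the right. J is a product, so its amount increases.

increases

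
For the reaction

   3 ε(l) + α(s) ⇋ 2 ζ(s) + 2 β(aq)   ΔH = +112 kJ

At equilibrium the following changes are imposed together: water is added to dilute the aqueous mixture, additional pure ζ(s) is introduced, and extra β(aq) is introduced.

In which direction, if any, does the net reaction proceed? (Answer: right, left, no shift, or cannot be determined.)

cannot be determined

Dilution lowers every aqueous concentration by the same factor. Δn_aq = 2 − 0 = +2, so the system shifts toward the side with more dissolved moles — to the right.
ζ is a pure solid; its activity is 1 regardless of amount, so Q is unaffected — no shift from this change.
Adding β (aq), a product, drives the reaction to the left.
The individual effects push in opposite directions; without quantitative information the net direction cannot be determined.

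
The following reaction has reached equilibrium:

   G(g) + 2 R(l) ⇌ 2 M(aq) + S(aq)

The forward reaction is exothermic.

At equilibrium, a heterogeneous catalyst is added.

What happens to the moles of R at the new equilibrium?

unchanged

A catalyst speeds both forward and reverse rates equally; it changes neither Q nor K — no shift from this change.
No net shift occurs, so the amount of R is unchanged.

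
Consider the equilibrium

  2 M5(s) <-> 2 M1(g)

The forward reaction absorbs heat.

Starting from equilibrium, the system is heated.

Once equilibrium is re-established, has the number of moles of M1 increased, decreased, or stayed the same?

The forward reaction is endothermic. Raising T favours the endothermic direction — shift to the right.
The net shift is to the right. M1 is a product, so its amount increases.

increases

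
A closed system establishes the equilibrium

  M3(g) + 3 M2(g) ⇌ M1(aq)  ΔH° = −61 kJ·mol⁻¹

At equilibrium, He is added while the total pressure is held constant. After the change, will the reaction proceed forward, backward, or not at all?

Adding inert gas at constant total pressure expands the volume and lowers every reacting partial pressure. With Δn_gas = 0 − 4 = -4, Q moves away from K toward the side with fewer gas moles, so the system shifts toward the side with more gas moles — to the left.

left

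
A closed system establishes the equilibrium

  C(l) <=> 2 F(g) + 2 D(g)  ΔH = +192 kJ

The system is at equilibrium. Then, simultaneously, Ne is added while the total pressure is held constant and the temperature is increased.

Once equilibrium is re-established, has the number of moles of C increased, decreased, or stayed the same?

decreases

Adding inert gas at constant total pressure expands the volume and lowers every reacting partial pressure. With Δn_gas = 4 − 0 = +4, Q moves away from K toward the side with fewer gas moles, so the system shifts toward the side with more gas moles — to the right.
The forward reaction is endothermic. Raising T favours the endothermic direction — shift to the right.
The net shift is to the right. C is a reactant, so its amount decreases.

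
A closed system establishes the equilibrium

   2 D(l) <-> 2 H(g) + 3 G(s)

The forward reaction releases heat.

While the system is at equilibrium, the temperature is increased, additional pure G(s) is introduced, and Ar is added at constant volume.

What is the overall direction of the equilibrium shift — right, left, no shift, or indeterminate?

left

The forward reaction is exothermic. Raising T favours the endothermic direction — shift to the left.
G is a pure solid; its activity is 1 regardless of amount, so Q is unaffected — no shift from this change.
At constant volume, adding an inert gas leaves every reacting species' partial pressure unchanged, so Q is unchanged — no shift from this change.
Only the nonzero effect(s) matter; the net shift is to the left.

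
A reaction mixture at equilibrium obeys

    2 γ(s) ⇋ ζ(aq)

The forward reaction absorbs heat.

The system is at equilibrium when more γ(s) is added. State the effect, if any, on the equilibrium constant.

The equilibrium constant depends only on temperature. This perturbation changes neither the position of equilibrium nor K.

unchanged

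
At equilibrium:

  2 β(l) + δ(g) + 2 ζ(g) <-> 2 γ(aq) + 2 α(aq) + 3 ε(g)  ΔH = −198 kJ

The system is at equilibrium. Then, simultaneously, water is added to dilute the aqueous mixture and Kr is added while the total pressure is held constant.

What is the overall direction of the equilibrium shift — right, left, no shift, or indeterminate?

Dilution lowers every aqueous concentration by the same factor. Δn_aq = 4 − 0 = +4, so the system shifts toward the side with more dissolved moles — to the right.
Adding inert gas at constant total pressure expands the volume, scaling every reacting partial pressure by the same factor. Δn_gas = 3 − 3 = 0, so Q is unchanged — no shift.
Only the nonzero effect(s) matter; the net shift is to the right.

right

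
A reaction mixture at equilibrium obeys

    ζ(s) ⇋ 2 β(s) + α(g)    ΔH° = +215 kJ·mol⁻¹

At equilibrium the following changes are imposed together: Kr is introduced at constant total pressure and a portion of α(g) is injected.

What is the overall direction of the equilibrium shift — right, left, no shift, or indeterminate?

Adding inert gas at constant total pressure expands the volume and lowers every reacting partial pressure. With Δn_gas = 1 − 0 = +1, Q moves away from K toward the side with fewer gas moles, so the system shifts toward the side with more gas moles — to the right.
Adding α (g), a product, drives the reaction to the left.
The individual effects push in opposite directions; without quantitative information the net direction cannot be determined.

cannot be determined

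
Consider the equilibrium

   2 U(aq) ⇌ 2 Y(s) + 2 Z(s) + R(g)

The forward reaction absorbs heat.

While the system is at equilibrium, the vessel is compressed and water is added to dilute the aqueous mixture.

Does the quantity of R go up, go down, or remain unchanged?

Gas moles: reactants 0, products 1 (Δn_gas = +1). Compression shifts the system toward the side with fewer moles of gas — to the left.
Dilution lowers every aqueous concentration by the same factor. Δn_aq = 0 − 2 = -2, so the system shifts toward the side with more dissolved moles — to the left.
The net shift is to the left. R is a product, so its amount decreases.

decreases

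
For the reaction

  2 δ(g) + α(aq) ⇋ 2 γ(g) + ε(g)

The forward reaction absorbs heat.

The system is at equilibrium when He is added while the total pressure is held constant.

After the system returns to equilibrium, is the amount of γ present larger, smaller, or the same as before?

increases

Adding inert gas at constant total pressure expands the volume and lowers every reacting partial pressure. With Δn_gas = 3 − 2 = +1, Q moves away from K toward the side with fewer gas moles, so the system shifts toward the side with more gas moles — to the right.
The net shift is to the right. γ is a product, so its amount increases.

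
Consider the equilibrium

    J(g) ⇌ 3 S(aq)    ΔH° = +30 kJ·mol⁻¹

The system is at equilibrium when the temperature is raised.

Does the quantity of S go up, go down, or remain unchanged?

The forward reaction is endothermic. Raising T favours the endothermic direction — shift to the right.
The net shift is to the right. S is a product, so its amount increases.

increases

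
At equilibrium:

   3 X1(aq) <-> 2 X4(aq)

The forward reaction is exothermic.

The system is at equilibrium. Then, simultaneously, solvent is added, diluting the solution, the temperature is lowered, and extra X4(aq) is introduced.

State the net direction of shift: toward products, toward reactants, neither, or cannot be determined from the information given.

cannot be determined

Dilution lowers every aqueous concentration by the same factor. Δn_aq = 2 − 3 = -1, so the system shifts toward the side with more dissolved moles — to the left.
The forward reaction is exothermic. Lowering T favours the exothermic direction — shift to the right.
Adding X4 (aq), a product, drives the reaction to the left.
The individual effects push in opposite directions; without quantitative information the net direction cannot be determined.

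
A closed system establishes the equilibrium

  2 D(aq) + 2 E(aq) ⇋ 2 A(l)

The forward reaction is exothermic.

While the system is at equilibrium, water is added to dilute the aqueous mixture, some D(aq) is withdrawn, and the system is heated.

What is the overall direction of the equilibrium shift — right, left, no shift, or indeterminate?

Dilution lowers every aqueous concentration by the same factor. Δn_aq = 0 − 4 = -4, so the system shifts toward the side with more dissolved moles — to the left.
Removing D (aq), a reactant, drives the reaction to the left.
The forward reaction is exothermic. Raising T favours the endothermic direction — shift to the left.
All effects act in the same direction — net shift to the left.

left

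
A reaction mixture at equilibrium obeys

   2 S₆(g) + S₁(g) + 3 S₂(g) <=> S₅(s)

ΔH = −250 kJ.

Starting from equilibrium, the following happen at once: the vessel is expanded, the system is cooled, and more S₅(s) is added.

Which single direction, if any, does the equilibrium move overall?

Gas moles: reactants 6, products 0 (Δn_gas = -6). Expansion shifts the system toward the side with more moles of gas — to the left.
The forward reaction is exothermic. Lowering T favours the exothermic direction — shift to the right.
S₅ is a pure solid; its activity is 1 regardless of amount, so Q is unaffected — no shift from this change.
The individual effects push in opposite directions; without quantitative information the net direction cannot be determined.

cannot be determined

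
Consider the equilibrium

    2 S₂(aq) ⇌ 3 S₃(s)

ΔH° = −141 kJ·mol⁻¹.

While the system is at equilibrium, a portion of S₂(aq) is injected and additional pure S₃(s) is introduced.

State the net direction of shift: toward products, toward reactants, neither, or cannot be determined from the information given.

Adding S₂ (aq), a reactant, drives the reaction to the right.
S₃ is a pure solid; its activity is 1 regardless of amount, so Q is unaffected — no shift from this change.
Only the nonzero effect(s) matter; the net shift is to the right.

right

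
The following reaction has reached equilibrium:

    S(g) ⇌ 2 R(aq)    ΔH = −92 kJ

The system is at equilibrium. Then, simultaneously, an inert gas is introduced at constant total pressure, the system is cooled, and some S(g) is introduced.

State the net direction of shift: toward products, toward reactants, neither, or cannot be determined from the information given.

Adding inert gas at constant total pressure expands the volume and lowers every reacting partial pressure. With Δn_gas = 0 − 1 = -1, Q moves away from K toward the side with fewer gas moles, so the system shifts toward the side with more gas moles — to the left.
The forward reaction is exothermic. Lowering T favours the exothermic direction — shift to the right.
Adding S (g), a reactant, drives the reaction to the right.
The individual effects push in opposite directions; without quantitative information the net direction cannot be determined.

cannot be determined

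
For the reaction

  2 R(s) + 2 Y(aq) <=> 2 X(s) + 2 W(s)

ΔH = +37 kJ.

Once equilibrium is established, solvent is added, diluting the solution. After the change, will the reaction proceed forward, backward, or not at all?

Dilution lowers every aqueous concentration by the same factor. Δn_aq = 0 − 2 = -2, so the system shifts toward the side with more dissolved moles — to the left.

left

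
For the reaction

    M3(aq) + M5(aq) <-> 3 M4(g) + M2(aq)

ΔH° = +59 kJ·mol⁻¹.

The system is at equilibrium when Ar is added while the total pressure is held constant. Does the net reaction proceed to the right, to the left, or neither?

right

Adding inert gas at constant total pressure expands the volume and lowers every reacting partial pressure. With Δn_gas = 3 − 0 = +3, Q moves away from K toward the side with fewer gas moles, so the system shifts toward the side with more gas moles — to the right.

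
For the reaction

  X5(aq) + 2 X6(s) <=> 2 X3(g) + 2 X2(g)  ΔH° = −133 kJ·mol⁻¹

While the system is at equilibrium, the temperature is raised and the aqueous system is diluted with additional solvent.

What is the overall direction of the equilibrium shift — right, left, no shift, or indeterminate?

The forward reaction is exothermic. Raising T favours the endothermic direction — shift to the left.
Dilution lowers every aqueous concentration by the same factor. Δn_aq = 0 − 1 = -1, so the system shifts toward the side with more dissolved moles — to the left.
All effects act in the same direction — net shift to the left.

left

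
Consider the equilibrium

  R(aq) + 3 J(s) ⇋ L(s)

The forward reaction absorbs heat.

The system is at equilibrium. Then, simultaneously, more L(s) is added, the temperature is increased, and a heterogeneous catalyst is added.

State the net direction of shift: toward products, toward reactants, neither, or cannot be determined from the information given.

right

L is a pure solid; its activity is 1 regardless of amount, so Q is unaffected — no shift from this change.
The forward reaction is endothermic. Raising T favours the endothermic direction — shift to the right.
A catalyst speeds both forward and reverse rates equally; it changes neither Q nor K — no shift from this change.
Only the nonzero effect(s) matter; the net shift is to the right.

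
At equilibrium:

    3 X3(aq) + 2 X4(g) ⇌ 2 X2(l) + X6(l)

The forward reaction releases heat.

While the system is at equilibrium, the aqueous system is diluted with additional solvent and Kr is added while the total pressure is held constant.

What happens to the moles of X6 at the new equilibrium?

Dilution lowers every aqueous concentration by the same factor. Δn_aq = 0 − 3 = -3, so the system shifts toward the side with more dissolved moles — to the left.
Adding inert gas at constant total pressure expands the volume and lowers every reacting partial pressure. With Δn_gas = 0 − 2 = -2, Q moves away from K toward the side with fewer gas moles, so the system shifts toward the side with more gas moles — to the left.
The net shift is to the left. X6 is a product, so its amount decreases.

decreases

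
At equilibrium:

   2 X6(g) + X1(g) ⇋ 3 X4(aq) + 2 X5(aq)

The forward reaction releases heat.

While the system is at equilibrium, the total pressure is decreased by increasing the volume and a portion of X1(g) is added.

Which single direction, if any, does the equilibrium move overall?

cannot be determined

Gas moles: reactants 3, products 0 (Δn_gas = -3). Expansion shifts the system toward the side with more moles of gas — to the left.
Adding X1 (g), a reactant, drives the reaction to the right.
The individual effects push in opposite directions; without quantitative information the net direction cannot be determined.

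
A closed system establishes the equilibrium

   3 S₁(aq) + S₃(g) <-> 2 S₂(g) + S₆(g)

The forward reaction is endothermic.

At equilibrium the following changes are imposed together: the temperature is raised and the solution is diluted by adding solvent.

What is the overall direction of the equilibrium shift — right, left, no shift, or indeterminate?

cannot be determined

The forward reaction is endothermic. Raising T favours the endothermic direction — shift to the right.
Dilution lowers every aqueous concentration by the same factor. Δn_aq = 0 − 3 = -3, so the system shifts toward the side with more dissolved moles — to the left.
The individual effects push in opposite directions; without quantitative information the net direction cannot be determined.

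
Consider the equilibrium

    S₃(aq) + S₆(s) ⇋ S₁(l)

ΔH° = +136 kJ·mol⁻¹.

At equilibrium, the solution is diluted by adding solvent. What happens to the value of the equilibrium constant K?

The equilibrium constant depends only on temperature. This perturbation may move the position of equilibrium, but since T is unchanged, K itself is unchanged.

unchanged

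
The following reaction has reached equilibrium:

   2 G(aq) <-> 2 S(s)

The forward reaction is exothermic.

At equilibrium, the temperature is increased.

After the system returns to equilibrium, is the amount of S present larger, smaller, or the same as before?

The forward reaction is exothermic. Raising T favours the endothermic direction — shift to the left.
The net shift is to the left. S is a product, so its amount decreases.

decreases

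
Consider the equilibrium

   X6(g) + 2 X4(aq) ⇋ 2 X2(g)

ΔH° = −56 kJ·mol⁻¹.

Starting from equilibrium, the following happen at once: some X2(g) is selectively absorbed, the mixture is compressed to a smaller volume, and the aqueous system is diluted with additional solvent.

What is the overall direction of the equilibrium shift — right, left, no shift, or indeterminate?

cannot be determined

Removing X2 (g), a product, drives the reaction to the right.
Gas moles: reactants 1, products 2 (Δn_gas = +1). Compression shifts the system toward the side with fewer moles of gas — to the left.
Dilution lowers every aqueous concentration by the same factor. Δn_aq = 0 − 2 = -2, so the system shifts toward the side with more dissolved moles — to the left.
The individual effects push in opposite directions; without quantitative information the net direction cannot be determined.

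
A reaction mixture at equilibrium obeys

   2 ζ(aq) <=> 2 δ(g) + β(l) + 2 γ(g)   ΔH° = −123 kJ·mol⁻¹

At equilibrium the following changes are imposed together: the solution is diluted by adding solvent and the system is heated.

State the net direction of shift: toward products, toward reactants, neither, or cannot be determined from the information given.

Dilution lowers every aqueous concentration by the same factor. Δn_aq = 0 − 2 = -2, so the system shifts toward the side with more dissolved moles — to the left.
The forward reaction is exothermic. Raising T favours the endothermic direction — shift to the left.
All effects act in the same direction — net shift to the left.

left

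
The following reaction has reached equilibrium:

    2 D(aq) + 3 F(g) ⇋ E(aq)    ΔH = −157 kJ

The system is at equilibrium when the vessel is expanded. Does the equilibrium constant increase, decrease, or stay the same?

unchanged

The equilibrium constant depends only on temperature. This perturbation may move the position of equilibrium, but since T is unchanged, K itself is unchanged.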